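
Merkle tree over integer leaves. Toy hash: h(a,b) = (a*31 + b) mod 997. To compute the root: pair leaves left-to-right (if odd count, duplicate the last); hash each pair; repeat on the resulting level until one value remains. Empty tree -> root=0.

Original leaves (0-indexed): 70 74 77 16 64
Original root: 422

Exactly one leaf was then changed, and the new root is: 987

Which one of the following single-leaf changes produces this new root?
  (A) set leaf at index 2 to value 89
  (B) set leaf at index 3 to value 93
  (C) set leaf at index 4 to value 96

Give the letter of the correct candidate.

Original leaves: [70, 74, 77, 16, 64]
Target new root: 987
Try each candidate change and compute the resulting root:
Candidate A: set leaf[2] = 89 -> leaves = [70, 74, 89, 16, 64]
  L0: [70, 74, 89, 16, 64]
  L1: h(70,74)=(70*31+74)%997=250 h(89,16)=(89*31+16)%997=781 h(64,64)=(64*31+64)%997=54 -> [250, 781, 54]
  L2: h(250,781)=(250*31+781)%997=555 h(54,54)=(54*31+54)%997=731 -> [555, 731]
  L3: h(555,731)=(555*31+731)%997=987 -> [987]
  root = 987 == target 987  ** MATCH **
Candidate B: set leaf[3] = 93 -> leaves = [70, 74, 77, 93, 64]
  L0: [70, 74, 77, 93, 64]
  L1: h(70,74)=(70*31+74)%997=250 h(77,93)=(77*31+93)%997=486 h(64,64)=(64*31+64)%997=54 -> [250, 486, 54]
  L2: h(250,486)=(250*31+486)%997=260 h(54,54)=(54*31+54)%997=731 -> [260, 731]
  L3: h(260,731)=(260*31+731)%997=815 -> [815]
  root = 815 != target 987
Candidate C: set leaf[4] = 96 -> leaves = [70, 74, 77, 16, 96]
  L0: [70, 74, 77, 16, 96]
  L1: h(70,74)=(70*31+74)%997=250 h(77,16)=(77*31+16)%997=409 h(96,96)=(96*31+96)%997=81 -> [250, 409, 81]
  L2: h(250,409)=(250*31+409)%997=183 h(81,81)=(81*31+81)%997=598 -> [183, 598]
  L3: h(183,598)=(183*31+598)%997=289 -> [289]
  root = 289 != target 987
Candidate A produces the target root.

Answer: A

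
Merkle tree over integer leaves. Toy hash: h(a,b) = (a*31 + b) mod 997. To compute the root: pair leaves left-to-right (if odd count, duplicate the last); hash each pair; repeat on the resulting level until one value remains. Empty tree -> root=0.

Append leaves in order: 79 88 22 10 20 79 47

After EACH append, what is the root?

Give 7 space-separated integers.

After append 79 (leaves=[79]):
  L0: [79]
  root=79
After append 88 (leaves=[79, 88]):
  L0: [79, 88]
  L1: h(79,88)=(79*31+88)%997=543 -> [543]
  root=543
After append 22 (leaves=[79, 88, 22]):
  L0: [79, 88, 22]
  L1: h(79,88)=(79*31+88)%997=543 h(22,22)=(22*31+22)%997=704 -> [543, 704]
  L2: h(543,704)=(543*31+704)%997=588 -> [588]
  root=588
After append 10 (leaves=[79, 88, 22, 10]):
  L0: [79, 88, 22, 10]
  L1: h(79,88)=(79*31+88)%997=543 h(22,10)=(22*31+10)%997=692 -> [543, 692]
  L2: h(543,692)=(543*31+692)%997=576 -> [576]
  root=576
After append 20 (leaves=[79, 88, 22, 10, 20]):
  L0: [79, 88, 22, 10, 20]
  L1: h(79,88)=(79*31+88)%997=543 h(22,10)=(22*31+10)%997=692 h(20,20)=(20*31+20)%997=640 -> [543, 692, 640]
  L2: h(543,692)=(543*31+692)%997=576 h(640,640)=(640*31+640)%997=540 -> [576, 540]
  L3: h(576,540)=(576*31+540)%997=450 -> [450]
  root=450
After append 79 (leaves=[79, 88, 22, 10, 20, 79]):
  L0: [79, 88, 22, 10, 20, 79]
  L1: h(79,88)=(79*31+88)%997=543 h(22,10)=(22*31+10)%997=692 h(20,79)=(20*31+79)%997=699 -> [543, 692, 699]
  L2: h(543,692)=(543*31+692)%997=576 h(699,699)=(699*31+699)%997=434 -> [576, 434]
  L3: h(576,434)=(576*31+434)%997=344 -> [344]
  root=344
After append 47 (leaves=[79, 88, 22, 10, 20, 79, 47]):
  L0: [79, 88, 22, 10, 20, 79, 47]
  L1: h(79,88)=(79*31+88)%997=543 h(22,10)=(22*31+10)%997=692 h(20,79)=(20*31+79)%997=699 h(47,47)=(47*31+47)%997=507 -> [543, 692, 699, 507]
  L2: h(543,692)=(543*31+692)%997=576 h(699,507)=(699*31+507)%997=242 -> [576, 242]
  L3: h(576,242)=(576*31+242)%997=152 -> [152]
  root=152

Answer: 79 543 588 576 450 344 152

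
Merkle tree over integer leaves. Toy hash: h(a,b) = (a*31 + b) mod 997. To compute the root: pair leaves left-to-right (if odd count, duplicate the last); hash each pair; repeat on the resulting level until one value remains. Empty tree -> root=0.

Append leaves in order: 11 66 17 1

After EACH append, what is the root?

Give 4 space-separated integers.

After append 11 (leaves=[11]):
  L0: [11]
  root=11
After append 66 (leaves=[11, 66]):
  L0: [11, 66]
  L1: h(11,66)=(11*31+66)%997=407 -> [407]
  root=407
After append 17 (leaves=[11, 66, 17]):
  L0: [11, 66, 17]
  L1: h(11,66)=(11*31+66)%997=407 h(17,17)=(17*31+17)%997=544 -> [407, 544]
  L2: h(407,544)=(407*31+544)%997=200 -> [200]
  root=200
After append 1 (leaves=[11, 66, 17, 1]):
  L0: [11, 66, 17, 1]
  L1: h(11,66)=(11*31+66)%997=407 h(17,1)=(17*31+1)%997=528 -> [407, 528]
  L2: h(407,528)=(407*31+528)%997=184 -> [184]
  root=184

Answer: 11 407 200 184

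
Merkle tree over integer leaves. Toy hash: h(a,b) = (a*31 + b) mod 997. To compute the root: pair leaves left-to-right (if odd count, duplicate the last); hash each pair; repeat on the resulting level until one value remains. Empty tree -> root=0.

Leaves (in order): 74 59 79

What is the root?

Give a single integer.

L0: [74, 59, 79]
L1: h(74,59)=(74*31+59)%997=359 h(79,79)=(79*31+79)%997=534 -> [359, 534]
L2: h(359,534)=(359*31+534)%997=696 -> [696]

Answer: 696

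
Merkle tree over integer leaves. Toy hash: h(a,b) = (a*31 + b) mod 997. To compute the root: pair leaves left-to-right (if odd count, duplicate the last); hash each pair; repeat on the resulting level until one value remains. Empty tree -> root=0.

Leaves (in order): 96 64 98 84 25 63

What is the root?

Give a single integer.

L0: [96, 64, 98, 84, 25, 63]
L1: h(96,64)=(96*31+64)%997=49 h(98,84)=(98*31+84)%997=131 h(25,63)=(25*31+63)%997=838 -> [49, 131, 838]
L2: h(49,131)=(49*31+131)%997=653 h(838,838)=(838*31+838)%997=894 -> [653, 894]
L3: h(653,894)=(653*31+894)%997=200 -> [200]

Answer: 200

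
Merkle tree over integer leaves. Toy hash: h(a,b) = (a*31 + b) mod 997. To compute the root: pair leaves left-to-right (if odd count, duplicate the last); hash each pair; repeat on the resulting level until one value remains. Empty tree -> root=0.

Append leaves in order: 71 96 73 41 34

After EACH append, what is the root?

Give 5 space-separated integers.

After append 71 (leaves=[71]):
  L0: [71]
  root=71
After append 96 (leaves=[71, 96]):
  L0: [71, 96]
  L1: h(71,96)=(71*31+96)%997=303 -> [303]
  root=303
After append 73 (leaves=[71, 96, 73]):
  L0: [71, 96, 73]
  L1: h(71,96)=(71*31+96)%997=303 h(73,73)=(73*31+73)%997=342 -> [303, 342]
  L2: h(303,342)=(303*31+342)%997=762 -> [762]
  root=762
After append 41 (leaves=[71, 96, 73, 41]):
  L0: [71, 96, 73, 41]
  L1: h(71,96)=(71*31+96)%997=303 h(73,41)=(73*31+41)%997=310 -> [303, 310]
  L2: h(303,310)=(303*31+310)%997=730 -> [730]
  root=730
After append 34 (leaves=[71, 96, 73, 41, 34]):
  L0: [71, 96, 73, 41, 34]
  L1: h(71,96)=(71*31+96)%997=303 h(73,41)=(73*31+41)%997=310 h(34,34)=(34*31+34)%997=91 -> [303, 310, 91]
  L2: h(303,310)=(303*31+310)%997=730 h(91,91)=(91*31+91)%997=918 -> [730, 918]
  L3: h(730,918)=(730*31+918)%997=617 -> [617]
  root=617

Answer: 71 303 762 730 617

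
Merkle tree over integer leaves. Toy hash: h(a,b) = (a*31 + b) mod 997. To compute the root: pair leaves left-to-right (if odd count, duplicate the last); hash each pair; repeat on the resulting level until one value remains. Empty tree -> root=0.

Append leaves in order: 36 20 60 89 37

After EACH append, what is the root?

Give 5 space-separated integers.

Answer: 36 139 247 276 582

Derivation:
After append 36 (leaves=[36]):
  L0: [36]
  root=36
After append 20 (leaves=[36, 20]):
  L0: [36, 20]
  L1: h(36,20)=(36*31+20)%997=139 -> [139]
  root=139
After append 60 (leaves=[36, 20, 60]):
  L0: [36, 20, 60]
  L1: h(36,20)=(36*31+20)%997=139 h(60,60)=(60*31+60)%997=923 -> [139, 923]
  L2: h(139,923)=(139*31+923)%997=247 -> [247]
  root=247
After append 89 (leaves=[36, 20, 60, 89]):
  L0: [36, 20, 60, 89]
  L1: h(36,20)=(36*31+20)%997=139 h(60,89)=(60*31+89)%997=952 -> [139, 952]
  L2: h(139,952)=(139*31+952)%997=276 -> [276]
  root=276
After append 37 (leaves=[36, 20, 60, 89, 37]):
  L0: [36, 20, 60, 89, 37]
  L1: h(36,20)=(36*31+20)%997=139 h(60,89)=(60*31+89)%997=952 h(37,37)=(37*31+37)%997=187 -> [139, 952, 187]
  L2: h(139,952)=(139*31+952)%997=276 h(187,187)=(187*31+187)%997=2 -> [276, 2]
  L3: h(276,2)=(276*31+2)%997=582 -> [582]
  root=582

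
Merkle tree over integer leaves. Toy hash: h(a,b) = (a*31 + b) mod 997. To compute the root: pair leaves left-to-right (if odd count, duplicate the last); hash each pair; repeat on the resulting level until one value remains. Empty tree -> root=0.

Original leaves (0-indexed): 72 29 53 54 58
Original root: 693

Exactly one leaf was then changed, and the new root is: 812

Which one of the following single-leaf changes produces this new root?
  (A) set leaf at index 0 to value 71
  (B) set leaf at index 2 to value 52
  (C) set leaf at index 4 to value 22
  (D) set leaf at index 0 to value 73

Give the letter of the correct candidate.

Answer: A

Derivation:
Original leaves: [72, 29, 53, 54, 58]
Target new root: 812
Try each candidate change and compute the resulting root:
Candidate A: set leaf[0] = 71 -> leaves = [71, 29, 53, 54, 58]
  L0: [71, 29, 53, 54, 58]
  L1: h(71,29)=(71*31+29)%997=236 h(53,54)=(53*31+54)%997=700 h(58,58)=(58*31+58)%997=859 -> [236, 700, 859]
  L2: h(236,700)=(236*31+700)%997=40 h(859,859)=(859*31+859)%997=569 -> [40, 569]
  L3: h(40,569)=(40*31+569)%997=812 -> [812]
  root = 812 == target 812  ** MATCH **
Candidate B: set leaf[2] = 52 -> leaves = [72, 29, 52, 54, 58]
  L0: [72, 29, 52, 54, 58]
  L1: h(72,29)=(72*31+29)%997=267 h(52,54)=(52*31+54)%997=669 h(58,58)=(58*31+58)%997=859 -> [267, 669, 859]
  L2: h(267,669)=(267*31+669)%997=970 h(859,859)=(859*31+859)%997=569 -> [970, 569]
  L3: h(970,569)=(970*31+569)%997=729 -> [729]
  root = 729 != target 812
Candidate C: set leaf[4] = 22 -> leaves = [72, 29, 53, 54, 22]
  L0: [72, 29, 53, 54, 22]
  L1: h(72,29)=(72*31+29)%997=267 h(53,54)=(53*31+54)%997=700 h(22,22)=(22*31+22)%997=704 -> [267, 700, 704]
  L2: h(267,700)=(267*31+700)%997=4 h(704,704)=(704*31+704)%997=594 -> [4, 594]
  L3: h(4,594)=(4*31+594)%997=718 -> [718]
  root = 718 != target 812
Candidate D: set leaf[0] = 73 -> leaves = [73, 29, 53, 54, 58]
  L0: [73, 29, 53, 54, 58]
  L1: h(73,29)=(73*31+29)%997=298 h(53,54)=(53*31+54)%997=700 h(58,58)=(58*31+58)%997=859 -> [298, 700, 859]
  L2: h(298,700)=(298*31+700)%997=965 h(859,859)=(859*31+859)%997=569 -> [965, 569]
  L3: h(965,569)=(965*31+569)%997=574 -> [574]
  root = 574 != target 812
Candidate A produces the target root.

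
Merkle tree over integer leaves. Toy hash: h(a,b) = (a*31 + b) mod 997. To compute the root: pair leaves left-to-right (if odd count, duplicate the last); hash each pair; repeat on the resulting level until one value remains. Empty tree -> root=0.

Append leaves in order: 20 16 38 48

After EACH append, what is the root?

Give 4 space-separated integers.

After append 20 (leaves=[20]):
  L0: [20]
  root=20
After append 16 (leaves=[20, 16]):
  L0: [20, 16]
  L1: h(20,16)=(20*31+16)%997=636 -> [636]
  root=636
After append 38 (leaves=[20, 16, 38]):
  L0: [20, 16, 38]
  L1: h(20,16)=(20*31+16)%997=636 h(38,38)=(38*31+38)%997=219 -> [636, 219]
  L2: h(636,219)=(636*31+219)%997=992 -> [992]
  root=992
After append 48 (leaves=[20, 16, 38, 48]):
  L0: [20, 16, 38, 48]
  L1: h(20,16)=(20*31+16)%997=636 h(38,48)=(38*31+48)%997=229 -> [636, 229]
  L2: h(636,229)=(636*31+229)%997=5 -> [5]
  root=5

Answer: 20 636 992 5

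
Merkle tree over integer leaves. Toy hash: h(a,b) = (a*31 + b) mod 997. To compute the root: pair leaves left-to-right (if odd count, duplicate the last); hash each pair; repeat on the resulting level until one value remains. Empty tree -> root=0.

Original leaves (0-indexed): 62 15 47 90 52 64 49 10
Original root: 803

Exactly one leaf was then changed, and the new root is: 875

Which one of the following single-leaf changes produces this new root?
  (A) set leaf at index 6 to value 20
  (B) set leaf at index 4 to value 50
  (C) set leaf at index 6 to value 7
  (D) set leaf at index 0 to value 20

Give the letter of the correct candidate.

Answer: B

Derivation:
Original leaves: [62, 15, 47, 90, 52, 64, 49, 10]
Target new root: 875
Try each candidate change and compute the resulting root:
Candidate A: set leaf[6] = 20 -> leaves = [62, 15, 47, 90, 52, 64, 20, 10]
  L0: [62, 15, 47, 90, 52, 64, 20, 10]
  L1: h(62,15)=(62*31+15)%997=940 h(47,90)=(47*31+90)%997=550 h(52,64)=(52*31+64)%997=679 h(20,10)=(20*31+10)%997=630 -> [940, 550, 679, 630]
  L2: h(940,550)=(940*31+550)%997=777 h(679,630)=(679*31+630)%997=742 -> [777, 742]
  L3: h(777,742)=(777*31+742)%997=901 -> [901]
  root = 901 != target 875
Candidate B: set leaf[4] = 50 -> leaves = [62, 15, 47, 90, 50, 64, 49, 10]
  L0: [62, 15, 47, 90, 50, 64, 49, 10]
  L1: h(62,15)=(62*31+15)%997=940 h(47,90)=(47*31+90)%997=550 h(50,64)=(50*31+64)%997=617 h(49,10)=(49*31+10)%997=532 -> [940, 550, 617, 532]
  L2: h(940,550)=(940*31+550)%997=777 h(617,532)=(617*31+532)%997=716 -> [777, 716]
  L3: h(777,716)=(777*31+716)%997=875 -> [875]
  root = 875 == target 875  ** MATCH **
Candidate C: set leaf[6] = 7 -> leaves = [62, 15, 47, 90, 52, 64, 7, 10]
  L0: [62, 15, 47, 90, 52, 64, 7, 10]
  L1: h(62,15)=(62*31+15)%997=940 h(47,90)=(47*31+90)%997=550 h(52,64)=(52*31+64)%997=679 h(7,10)=(7*31+10)%997=227 -> [940, 550, 679, 227]
  L2: h(940,550)=(940*31+550)%997=777 h(679,227)=(679*31+227)%997=339 -> [777, 339]
  L3: h(777,339)=(777*31+339)%997=498 -> [498]
  root = 498 != target 875
Candidate D: set leaf[0] = 20 -> leaves = [20, 15, 47, 90, 52, 64, 49, 10]
  L0: [20, 15, 47, 90, 52, 64, 49, 10]
  L1: h(20,15)=(20*31+15)%997=635 h(47,90)=(47*31+90)%997=550 h(52,64)=(52*31+64)%997=679 h(49,10)=(49*31+10)%997=532 -> [635, 550, 679, 532]
  L2: h(635,550)=(635*31+550)%997=295 h(679,532)=(679*31+532)%997=644 -> [295, 644]
  L3: h(295,644)=(295*31+644)%997=816 -> [816]
  root = 816 != target 875
Candidate B produces the target root.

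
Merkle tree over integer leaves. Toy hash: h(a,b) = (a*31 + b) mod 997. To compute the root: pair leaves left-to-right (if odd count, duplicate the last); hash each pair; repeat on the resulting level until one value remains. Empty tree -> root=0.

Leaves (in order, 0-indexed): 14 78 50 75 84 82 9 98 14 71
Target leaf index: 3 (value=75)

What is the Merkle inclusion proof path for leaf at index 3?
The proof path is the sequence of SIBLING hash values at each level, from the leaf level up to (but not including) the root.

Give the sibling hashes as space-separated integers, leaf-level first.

L0 (leaves): [14, 78, 50, 75, 84, 82, 9, 98, 14, 71], target index=3
L1: h(14,78)=(14*31+78)%997=512 [pair 0] h(50,75)=(50*31+75)%997=628 [pair 1] h(84,82)=(84*31+82)%997=692 [pair 2] h(9,98)=(9*31+98)%997=377 [pair 3] h(14,71)=(14*31+71)%997=505 [pair 4] -> [512, 628, 692, 377, 505]
  Sibling for proof at L0: 50
L2: h(512,628)=(512*31+628)%997=548 [pair 0] h(692,377)=(692*31+377)%997=892 [pair 1] h(505,505)=(505*31+505)%997=208 [pair 2] -> [548, 892, 208]
  Sibling for proof at L1: 512
L3: h(548,892)=(548*31+892)%997=931 [pair 0] h(208,208)=(208*31+208)%997=674 [pair 1] -> [931, 674]
  Sibling for proof at L2: 892
L4: h(931,674)=(931*31+674)%997=622 [pair 0] -> [622]
  Sibling for proof at L3: 674
Root: 622
Proof path (sibling hashes from leaf to root): [50, 512, 892, 674]

Answer: 50 512 892 674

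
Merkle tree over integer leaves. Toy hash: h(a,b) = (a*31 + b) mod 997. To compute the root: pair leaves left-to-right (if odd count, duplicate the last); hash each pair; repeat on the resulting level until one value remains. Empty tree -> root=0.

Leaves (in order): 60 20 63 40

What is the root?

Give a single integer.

Answer: 453

Derivation:
L0: [60, 20, 63, 40]
L1: h(60,20)=(60*31+20)%997=883 h(63,40)=(63*31+40)%997=996 -> [883, 996]
L2: h(883,996)=(883*31+996)%997=453 -> [453]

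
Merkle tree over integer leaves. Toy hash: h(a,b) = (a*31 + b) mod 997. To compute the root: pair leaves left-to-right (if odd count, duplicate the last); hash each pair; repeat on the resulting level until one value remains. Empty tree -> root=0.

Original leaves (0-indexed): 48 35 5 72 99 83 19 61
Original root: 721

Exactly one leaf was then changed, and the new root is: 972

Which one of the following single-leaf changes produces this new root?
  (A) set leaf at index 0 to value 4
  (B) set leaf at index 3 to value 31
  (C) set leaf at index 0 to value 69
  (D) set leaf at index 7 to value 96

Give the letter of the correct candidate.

Answer: A

Derivation:
Original leaves: [48, 35, 5, 72, 99, 83, 19, 61]
Target new root: 972
Try each candidate change and compute the resulting root:
Candidate A: set leaf[0] = 4 -> leaves = [4, 35, 5, 72, 99, 83, 19, 61]
  L0: [4, 35, 5, 72, 99, 83, 19, 61]
  L1: h(4,35)=(4*31+35)%997=159 h(5,72)=(5*31+72)%997=227 h(99,83)=(99*31+83)%997=161 h(19,61)=(19*31+61)%997=650 -> [159, 227, 161, 650]
  L2: h(159,227)=(159*31+227)%997=171 h(161,650)=(161*31+650)%997=656 -> [171, 656]
  L3: h(171,656)=(171*31+656)%997=972 -> [972]
  root = 972 == target 972  ** MATCH **
Candidate B: set leaf[3] = 31 -> leaves = [48, 35, 5, 31, 99, 83, 19, 61]
  L0: [48, 35, 5, 31, 99, 83, 19, 61]
  L1: h(48,35)=(48*31+35)%997=526 h(5,31)=(5*31+31)%997=186 h(99,83)=(99*31+83)%997=161 h(19,61)=(19*31+61)%997=650 -> [526, 186, 161, 650]
  L2: h(526,186)=(526*31+186)%997=540 h(161,650)=(161*31+650)%997=656 -> [540, 656]
  L3: h(540,656)=(540*31+656)%997=447 -> [447]
  root = 447 != target 972
Candidate C: set leaf[0] = 69 -> leaves = [69, 35, 5, 72, 99, 83, 19, 61]
  L0: [69, 35, 5, 72, 99, 83, 19, 61]
  L1: h(69,35)=(69*31+35)%997=180 h(5,72)=(5*31+72)%997=227 h(99,83)=(99*31+83)%997=161 h(19,61)=(19*31+61)%997=650 -> [180, 227, 161, 650]
  L2: h(180,227)=(180*31+227)%997=822 h(161,650)=(161*31+650)%997=656 -> [822, 656]
  L3: h(822,656)=(822*31+656)%997=216 -> [216]
  root = 216 != target 972
Candidate D: set leaf[7] = 96 -> leaves = [48, 35, 5, 72, 99, 83, 19, 96]
  L0: [48, 35, 5, 72, 99, 83, 19, 96]
  L1: h(48,35)=(48*31+35)%997=526 h(5,72)=(5*31+72)%997=227 h(99,83)=(99*31+83)%997=161 h(19,96)=(19*31+96)%997=685 -> [526, 227, 161, 685]
  L2: h(526,227)=(526*31+227)%997=581 h(161,685)=(161*31+685)%997=691 -> [581, 691]
  L3: h(581,691)=(581*31+691)%997=756 -> [756]
  root = 756 != target 972
Candidate A produces the target root.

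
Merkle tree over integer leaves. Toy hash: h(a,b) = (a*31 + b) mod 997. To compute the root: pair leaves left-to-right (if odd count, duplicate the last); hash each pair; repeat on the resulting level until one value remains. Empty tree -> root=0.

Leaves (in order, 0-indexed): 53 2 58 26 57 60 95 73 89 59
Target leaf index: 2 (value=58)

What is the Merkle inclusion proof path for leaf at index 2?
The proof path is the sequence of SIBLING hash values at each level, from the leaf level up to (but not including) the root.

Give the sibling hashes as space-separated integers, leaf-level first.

Answer: 26 648 832 314

Derivation:
L0 (leaves): [53, 2, 58, 26, 57, 60, 95, 73, 89, 59], target index=2
L1: h(53,2)=(53*31+2)%997=648 [pair 0] h(58,26)=(58*31+26)%997=827 [pair 1] h(57,60)=(57*31+60)%997=830 [pair 2] h(95,73)=(95*31+73)%997=27 [pair 3] h(89,59)=(89*31+59)%997=824 [pair 4] -> [648, 827, 830, 27, 824]
  Sibling for proof at L0: 26
L2: h(648,827)=(648*31+827)%997=975 [pair 0] h(830,27)=(830*31+27)%997=832 [pair 1] h(824,824)=(824*31+824)%997=446 [pair 2] -> [975, 832, 446]
  Sibling for proof at L1: 648
L3: h(975,832)=(975*31+832)%997=150 [pair 0] h(446,446)=(446*31+446)%997=314 [pair 1] -> [150, 314]
  Sibling for proof at L2: 832
L4: h(150,314)=(150*31+314)%997=976 [pair 0] -> [976]
  Sibling for proof at L3: 314
Root: 976
Proof path (sibling hashes from leaf to root): [26, 648, 832, 314]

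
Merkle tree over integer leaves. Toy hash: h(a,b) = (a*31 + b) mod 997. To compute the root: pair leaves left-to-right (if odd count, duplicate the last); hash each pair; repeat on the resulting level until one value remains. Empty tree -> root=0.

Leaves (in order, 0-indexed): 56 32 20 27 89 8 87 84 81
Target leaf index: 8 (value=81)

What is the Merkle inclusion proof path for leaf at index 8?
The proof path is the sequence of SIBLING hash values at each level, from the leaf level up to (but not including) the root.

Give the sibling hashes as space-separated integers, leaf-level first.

L0 (leaves): [56, 32, 20, 27, 89, 8, 87, 84, 81], target index=8
L1: h(56,32)=(56*31+32)%997=771 [pair 0] h(20,27)=(20*31+27)%997=647 [pair 1] h(89,8)=(89*31+8)%997=773 [pair 2] h(87,84)=(87*31+84)%997=787 [pair 3] h(81,81)=(81*31+81)%997=598 [pair 4] -> [771, 647, 773, 787, 598]
  Sibling for proof at L0: 81
L2: h(771,647)=(771*31+647)%997=620 [pair 0] h(773,787)=(773*31+787)%997=822 [pair 1] h(598,598)=(598*31+598)%997=193 [pair 2] -> [620, 822, 193]
  Sibling for proof at L1: 598
L3: h(620,822)=(620*31+822)%997=102 [pair 0] h(193,193)=(193*31+193)%997=194 [pair 1] -> [102, 194]
  Sibling for proof at L2: 193
L4: h(102,194)=(102*31+194)%997=365 [pair 0] -> [365]
  Sibling for proof at L3: 102
Root: 365
Proof path (sibling hashes from leaf to root): [81, 598, 193, 102]

Answer: 81 598 193 102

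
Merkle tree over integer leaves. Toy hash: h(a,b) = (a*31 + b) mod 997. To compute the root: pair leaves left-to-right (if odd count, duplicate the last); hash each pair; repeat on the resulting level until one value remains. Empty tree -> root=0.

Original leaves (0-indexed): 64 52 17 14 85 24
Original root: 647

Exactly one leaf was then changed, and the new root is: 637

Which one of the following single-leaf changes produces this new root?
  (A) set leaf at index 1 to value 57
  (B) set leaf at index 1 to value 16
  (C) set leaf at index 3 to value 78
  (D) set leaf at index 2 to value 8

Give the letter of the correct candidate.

Original leaves: [64, 52, 17, 14, 85, 24]
Target new root: 637
Try each candidate change and compute the resulting root:
Candidate A: set leaf[1] = 57 -> leaves = [64, 57, 17, 14, 85, 24]
  L0: [64, 57, 17, 14, 85, 24]
  L1: h(64,57)=(64*31+57)%997=47 h(17,14)=(17*31+14)%997=541 h(85,24)=(85*31+24)%997=665 -> [47, 541, 665]
  L2: h(47,541)=(47*31+541)%997=4 h(665,665)=(665*31+665)%997=343 -> [4, 343]
  L3: h(4,343)=(4*31+343)%997=467 -> [467]
  root = 467 != target 637
Candidate B: set leaf[1] = 16 -> leaves = [64, 16, 17, 14, 85, 24]
  L0: [64, 16, 17, 14, 85, 24]
  L1: h(64,16)=(64*31+16)%997=6 h(17,14)=(17*31+14)%997=541 h(85,24)=(85*31+24)%997=665 -> [6, 541, 665]
  L2: h(6,541)=(6*31+541)%997=727 h(665,665)=(665*31+665)%997=343 -> [727, 343]
  L3: h(727,343)=(727*31+343)%997=946 -> [946]
  root = 946 != target 637
Candidate C: set leaf[3] = 78 -> leaves = [64, 52, 17, 78, 85, 24]
  L0: [64, 52, 17, 78, 85, 24]
  L1: h(64,52)=(64*31+52)%997=42 h(17,78)=(17*31+78)%997=605 h(85,24)=(85*31+24)%997=665 -> [42, 605, 665]
  L2: h(42,605)=(42*31+605)%997=910 h(665,665)=(665*31+665)%997=343 -> [910, 343]
  L3: h(910,343)=(910*31+343)%997=637 -> [637]
  root = 637 == target 637  ** MATCH **
Candidate D: set leaf[2] = 8 -> leaves = [64, 52, 8, 14, 85, 24]
  L0: [64, 52, 8, 14, 85, 24]
  L1: h(64,52)=(64*31+52)%997=42 h(8,14)=(8*31+14)%997=262 h(85,24)=(85*31+24)%997=665 -> [42, 262, 665]
  L2: h(42,262)=(42*31+262)%997=567 h(665,665)=(665*31+665)%997=343 -> [567, 343]
  L3: h(567,343)=(567*31+343)%997=971 -> [971]
  root = 971 != target 637
Candidate C produces the target root.

Answer: C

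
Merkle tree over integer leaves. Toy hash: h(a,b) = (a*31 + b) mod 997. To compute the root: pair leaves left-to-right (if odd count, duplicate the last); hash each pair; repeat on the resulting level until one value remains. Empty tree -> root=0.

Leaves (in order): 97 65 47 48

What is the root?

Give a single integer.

L0: [97, 65, 47, 48]
L1: h(97,65)=(97*31+65)%997=81 h(47,48)=(47*31+48)%997=508 -> [81, 508]
L2: h(81,508)=(81*31+508)%997=28 -> [28]

Answer: 28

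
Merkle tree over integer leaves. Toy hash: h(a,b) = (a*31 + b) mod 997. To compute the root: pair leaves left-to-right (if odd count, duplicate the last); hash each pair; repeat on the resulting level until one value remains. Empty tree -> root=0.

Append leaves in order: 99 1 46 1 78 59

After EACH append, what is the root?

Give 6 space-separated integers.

After append 99 (leaves=[99]):
  L0: [99]
  root=99
After append 1 (leaves=[99, 1]):
  L0: [99, 1]
  L1: h(99,1)=(99*31+1)%997=79 -> [79]
  root=79
After append 46 (leaves=[99, 1, 46]):
  L0: [99, 1, 46]
  L1: h(99,1)=(99*31+1)%997=79 h(46,46)=(46*31+46)%997=475 -> [79, 475]
  L2: h(79,475)=(79*31+475)%997=930 -> [930]
  root=930
After append 1 (leaves=[99, 1, 46, 1]):
  L0: [99, 1, 46, 1]
  L1: h(99,1)=(99*31+1)%997=79 h(46,1)=(46*31+1)%997=430 -> [79, 430]
  L2: h(79,430)=(79*31+430)%997=885 -> [885]
  root=885
After append 78 (leaves=[99, 1, 46, 1, 78]):
  L0: [99, 1, 46, 1, 78]
  L1: h(99,1)=(99*31+1)%997=79 h(46,1)=(46*31+1)%997=430 h(78,78)=(78*31+78)%997=502 -> [79, 430, 502]
  L2: h(79,430)=(79*31+430)%997=885 h(502,502)=(502*31+502)%997=112 -> [885, 112]
  L3: h(885,112)=(885*31+112)%997=628 -> [628]
  root=628
After append 59 (leaves=[99, 1, 46, 1, 78, 59]):
  L0: [99, 1, 46, 1, 78, 59]
  L1: h(99,1)=(99*31+1)%997=79 h(46,1)=(46*31+1)%997=430 h(78,59)=(78*31+59)%997=483 -> [79, 430, 483]
  L2: h(79,430)=(79*31+430)%997=885 h(483,483)=(483*31+483)%997=501 -> [885, 501]
  L3: h(885,501)=(885*31+501)%997=20 -> [20]
  root=20

Answer: 99 79 930 885 628 20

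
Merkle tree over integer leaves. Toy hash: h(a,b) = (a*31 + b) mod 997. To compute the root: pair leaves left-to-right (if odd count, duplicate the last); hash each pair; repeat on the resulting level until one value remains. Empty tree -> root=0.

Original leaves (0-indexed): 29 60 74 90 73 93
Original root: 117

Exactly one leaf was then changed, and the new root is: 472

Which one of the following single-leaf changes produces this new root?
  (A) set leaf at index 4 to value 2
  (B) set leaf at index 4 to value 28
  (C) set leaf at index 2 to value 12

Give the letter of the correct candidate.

Original leaves: [29, 60, 74, 90, 73, 93]
Target new root: 472
Try each candidate change and compute the resulting root:
Candidate A: set leaf[4] = 2 -> leaves = [29, 60, 74, 90, 2, 93]
  L0: [29, 60, 74, 90, 2, 93]
  L1: h(29,60)=(29*31+60)%997=959 h(74,90)=(74*31+90)%997=390 h(2,93)=(2*31+93)%997=155 -> [959, 390, 155]
  L2: h(959,390)=(959*31+390)%997=209 h(155,155)=(155*31+155)%997=972 -> [209, 972]
  L3: h(209,972)=(209*31+972)%997=472 -> [472]
  root = 472 == target 472  ** MATCH **
Candidate B: set leaf[4] = 28 -> leaves = [29, 60, 74, 90, 28, 93]
  L0: [29, 60, 74, 90, 28, 93]
  L1: h(29,60)=(29*31+60)%997=959 h(74,90)=(74*31+90)%997=390 h(28,93)=(28*31+93)%997=961 -> [959, 390, 961]
  L2: h(959,390)=(959*31+390)%997=209 h(961,961)=(961*31+961)%997=842 -> [209, 842]
  L3: h(209,842)=(209*31+842)%997=342 -> [342]
  root = 342 != target 472
Candidate C: set leaf[2] = 12 -> leaves = [29, 60, 12, 90, 73, 93]
  L0: [29, 60, 12, 90, 73, 93]
  L1: h(29,60)=(29*31+60)%997=959 h(12,90)=(12*31+90)%997=462 h(73,93)=(73*31+93)%997=362 -> [959, 462, 362]
  L2: h(959,462)=(959*31+462)%997=281 h(362,362)=(362*31+362)%997=617 -> [281, 617]
  L3: h(281,617)=(281*31+617)%997=355 -> [355]
  root = 355 != target 472
Candidate A produces the target root.

Answer: A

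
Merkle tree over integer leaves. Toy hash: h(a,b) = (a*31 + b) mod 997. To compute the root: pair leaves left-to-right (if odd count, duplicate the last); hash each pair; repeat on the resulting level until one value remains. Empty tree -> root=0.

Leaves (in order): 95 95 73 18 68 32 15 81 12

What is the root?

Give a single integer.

Answer: 890

Derivation:
L0: [95, 95, 73, 18, 68, 32, 15, 81, 12]
L1: h(95,95)=(95*31+95)%997=49 h(73,18)=(73*31+18)%997=287 h(68,32)=(68*31+32)%997=146 h(15,81)=(15*31+81)%997=546 h(12,12)=(12*31+12)%997=384 -> [49, 287, 146, 546, 384]
L2: h(49,287)=(49*31+287)%997=809 h(146,546)=(146*31+546)%997=87 h(384,384)=(384*31+384)%997=324 -> [809, 87, 324]
L3: h(809,87)=(809*31+87)%997=241 h(324,324)=(324*31+324)%997=398 -> [241, 398]
L4: h(241,398)=(241*31+398)%997=890 -> [890]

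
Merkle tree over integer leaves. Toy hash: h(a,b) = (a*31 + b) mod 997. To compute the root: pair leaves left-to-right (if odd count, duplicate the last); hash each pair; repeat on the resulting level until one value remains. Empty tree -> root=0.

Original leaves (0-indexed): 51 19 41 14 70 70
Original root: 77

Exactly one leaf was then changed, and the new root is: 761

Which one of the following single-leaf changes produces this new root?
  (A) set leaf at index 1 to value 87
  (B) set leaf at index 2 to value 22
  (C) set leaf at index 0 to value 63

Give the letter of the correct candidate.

Answer: B

Derivation:
Original leaves: [51, 19, 41, 14, 70, 70]
Target new root: 761
Try each candidate change and compute the resulting root:
Candidate A: set leaf[1] = 87 -> leaves = [51, 87, 41, 14, 70, 70]
  L0: [51, 87, 41, 14, 70, 70]
  L1: h(51,87)=(51*31+87)%997=671 h(41,14)=(41*31+14)%997=288 h(70,70)=(70*31+70)%997=246 -> [671, 288, 246]
  L2: h(671,288)=(671*31+288)%997=152 h(246,246)=(246*31+246)%997=893 -> [152, 893]
  L3: h(152,893)=(152*31+893)%997=620 -> [620]
  root = 620 != target 761
Candidate B: set leaf[2] = 22 -> leaves = [51, 19, 22, 14, 70, 70]
  L0: [51, 19, 22, 14, 70, 70]
  L1: h(51,19)=(51*31+19)%997=603 h(22,14)=(22*31+14)%997=696 h(70,70)=(70*31+70)%997=246 -> [603, 696, 246]
  L2: h(603,696)=(603*31+696)%997=446 h(246,246)=(246*31+246)%997=893 -> [446, 893]
  L3: h(446,893)=(446*31+893)%997=761 -> [761]
  root = 761 == target 761  ** MATCH **
Candidate C: set leaf[0] = 63 -> leaves = [63, 19, 41, 14, 70, 70]
  L0: [63, 19, 41, 14, 70, 70]
  L1: h(63,19)=(63*31+19)%997=975 h(41,14)=(41*31+14)%997=288 h(70,70)=(70*31+70)%997=246 -> [975, 288, 246]
  L2: h(975,288)=(975*31+288)%997=603 h(246,246)=(246*31+246)%997=893 -> [603, 893]
  L3: h(603,893)=(603*31+893)%997=643 -> [643]
  root = 643 != target 761
Candidate B produces the target root.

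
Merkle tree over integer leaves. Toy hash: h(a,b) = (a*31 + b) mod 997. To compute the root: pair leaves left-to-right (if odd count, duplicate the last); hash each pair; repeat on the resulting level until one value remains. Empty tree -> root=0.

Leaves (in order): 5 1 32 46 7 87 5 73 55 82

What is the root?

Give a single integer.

Answer: 405

Derivation:
L0: [5, 1, 32, 46, 7, 87, 5, 73, 55, 82]
L1: h(5,1)=(5*31+1)%997=156 h(32,46)=(32*31+46)%997=41 h(7,87)=(7*31+87)%997=304 h(5,73)=(5*31+73)%997=228 h(55,82)=(55*31+82)%997=790 -> [156, 41, 304, 228, 790]
L2: h(156,41)=(156*31+41)%997=889 h(304,228)=(304*31+228)%997=679 h(790,790)=(790*31+790)%997=355 -> [889, 679, 355]
L3: h(889,679)=(889*31+679)%997=322 h(355,355)=(355*31+355)%997=393 -> [322, 393]
L4: h(322,393)=(322*31+393)%997=405 -> [405]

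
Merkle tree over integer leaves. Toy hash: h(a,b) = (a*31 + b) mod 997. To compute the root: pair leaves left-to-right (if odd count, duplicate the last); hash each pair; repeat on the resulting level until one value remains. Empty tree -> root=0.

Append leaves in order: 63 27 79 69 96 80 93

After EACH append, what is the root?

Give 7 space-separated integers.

Answer: 63 983 100 90 397 882 802

Derivation:
After append 63 (leaves=[63]):
  L0: [63]
  root=63
After append 27 (leaves=[63, 27]):
  L0: [63, 27]
  L1: h(63,27)=(63*31+27)%997=983 -> [983]
  root=983
After append 79 (leaves=[63, 27, 79]):
  L0: [63, 27, 79]
  L1: h(63,27)=(63*31+27)%997=983 h(79,79)=(79*31+79)%997=534 -> [983, 534]
  L2: h(983,534)=(983*31+534)%997=100 -> [100]
  root=100
After append 69 (leaves=[63, 27, 79, 69]):
  L0: [63, 27, 79, 69]
  L1: h(63,27)=(63*31+27)%997=983 h(79,69)=(79*31+69)%997=524 -> [983, 524]
  L2: h(983,524)=(983*31+524)%997=90 -> [90]
  root=90
After append 96 (leaves=[63, 27, 79, 69, 96]):
  L0: [63, 27, 79, 69, 96]
  L1: h(63,27)=(63*31+27)%997=983 h(79,69)=(79*31+69)%997=524 h(96,96)=(96*31+96)%997=81 -> [983, 524, 81]
  L2: h(983,524)=(983*31+524)%997=90 h(81,81)=(81*31+81)%997=598 -> [90, 598]
  L3: h(90,598)=(90*31+598)%997=397 -> [397]
  root=397
After append 80 (leaves=[63, 27, 79, 69, 96, 80]):
  L0: [63, 27, 79, 69, 96, 80]
  L1: h(63,27)=(63*31+27)%997=983 h(79,69)=(79*31+69)%997=524 h(96,80)=(96*31+80)%997=65 -> [983, 524, 65]
  L2: h(983,524)=(983*31+524)%997=90 h(65,65)=(65*31+65)%997=86 -> [90, 86]
  L3: h(90,86)=(90*31+86)%997=882 -> [882]
  root=882
After append 93 (leaves=[63, 27, 79, 69, 96, 80, 93]):
  L0: [63, 27, 79, 69, 96, 80, 93]
  L1: h(63,27)=(63*31+27)%997=983 h(79,69)=(79*31+69)%997=524 h(96,80)=(96*31+80)%997=65 h(93,93)=(93*31+93)%997=982 -> [983, 524, 65, 982]
  L2: h(983,524)=(983*31+524)%997=90 h(65,982)=(65*31+982)%997=6 -> [90, 6]
  L3: h(90,6)=(90*31+6)%997=802 -> [802]
  root=802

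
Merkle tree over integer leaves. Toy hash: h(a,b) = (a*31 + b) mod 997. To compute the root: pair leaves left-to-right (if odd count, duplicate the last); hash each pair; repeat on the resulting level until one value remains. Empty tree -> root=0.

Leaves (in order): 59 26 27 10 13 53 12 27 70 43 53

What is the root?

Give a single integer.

L0: [59, 26, 27, 10, 13, 53, 12, 27, 70, 43, 53]
L1: h(59,26)=(59*31+26)%997=858 h(27,10)=(27*31+10)%997=847 h(13,53)=(13*31+53)%997=456 h(12,27)=(12*31+27)%997=399 h(70,43)=(70*31+43)%997=219 h(53,53)=(53*31+53)%997=699 -> [858, 847, 456, 399, 219, 699]
L2: h(858,847)=(858*31+847)%997=526 h(456,399)=(456*31+399)%997=577 h(219,699)=(219*31+699)%997=509 -> [526, 577, 509]
L3: h(526,577)=(526*31+577)%997=931 h(509,509)=(509*31+509)%997=336 -> [931, 336]
L4: h(931,336)=(931*31+336)%997=284 -> [284]

Answer: 284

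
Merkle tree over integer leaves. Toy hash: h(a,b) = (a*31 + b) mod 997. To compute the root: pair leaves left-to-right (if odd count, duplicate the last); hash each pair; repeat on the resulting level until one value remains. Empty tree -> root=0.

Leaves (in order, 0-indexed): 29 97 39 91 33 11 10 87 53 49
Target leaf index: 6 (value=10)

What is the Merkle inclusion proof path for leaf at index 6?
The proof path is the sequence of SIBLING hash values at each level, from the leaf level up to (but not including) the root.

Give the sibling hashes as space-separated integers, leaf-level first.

Answer: 87 37 272 819

Derivation:
L0 (leaves): [29, 97, 39, 91, 33, 11, 10, 87, 53, 49], target index=6
L1: h(29,97)=(29*31+97)%997=996 [pair 0] h(39,91)=(39*31+91)%997=303 [pair 1] h(33,11)=(33*31+11)%997=37 [pair 2] h(10,87)=(10*31+87)%997=397 [pair 3] h(53,49)=(53*31+49)%997=695 [pair 4] -> [996, 303, 37, 397, 695]
  Sibling for proof at L0: 87
L2: h(996,303)=(996*31+303)%997=272 [pair 0] h(37,397)=(37*31+397)%997=547 [pair 1] h(695,695)=(695*31+695)%997=306 [pair 2] -> [272, 547, 306]
  Sibling for proof at L1: 37
L3: h(272,547)=(272*31+547)%997=6 [pair 0] h(306,306)=(306*31+306)%997=819 [pair 1] -> [6, 819]
  Sibling for proof at L2: 272
L4: h(6,819)=(6*31+819)%997=8 [pair 0] -> [8]
  Sibling for proof at L3: 819
Root: 8
Proof path (sibling hashes from leaf to root): [87, 37, 272, 819]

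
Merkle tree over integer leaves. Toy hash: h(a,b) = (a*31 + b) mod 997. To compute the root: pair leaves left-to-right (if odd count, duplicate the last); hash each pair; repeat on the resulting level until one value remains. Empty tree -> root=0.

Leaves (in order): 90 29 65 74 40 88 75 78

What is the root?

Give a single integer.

Answer: 864

Derivation:
L0: [90, 29, 65, 74, 40, 88, 75, 78]
L1: h(90,29)=(90*31+29)%997=825 h(65,74)=(65*31+74)%997=95 h(40,88)=(40*31+88)%997=331 h(75,78)=(75*31+78)%997=409 -> [825, 95, 331, 409]
L2: h(825,95)=(825*31+95)%997=745 h(331,409)=(331*31+409)%997=700 -> [745, 700]
L3: h(745,700)=(745*31+700)%997=864 -> [864]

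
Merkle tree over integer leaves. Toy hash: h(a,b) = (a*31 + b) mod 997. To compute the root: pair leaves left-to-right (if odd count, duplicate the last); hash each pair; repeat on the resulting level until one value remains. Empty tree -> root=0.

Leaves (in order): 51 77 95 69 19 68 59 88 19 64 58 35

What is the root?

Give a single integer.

L0: [51, 77, 95, 69, 19, 68, 59, 88, 19, 64, 58, 35]
L1: h(51,77)=(51*31+77)%997=661 h(95,69)=(95*31+69)%997=23 h(19,68)=(19*31+68)%997=657 h(59,88)=(59*31+88)%997=920 h(19,64)=(19*31+64)%997=653 h(58,35)=(58*31+35)%997=836 -> [661, 23, 657, 920, 653, 836]
L2: h(661,23)=(661*31+23)%997=574 h(657,920)=(657*31+920)%997=350 h(653,836)=(653*31+836)%997=142 -> [574, 350, 142]
L3: h(574,350)=(574*31+350)%997=198 h(142,142)=(142*31+142)%997=556 -> [198, 556]
L4: h(198,556)=(198*31+556)%997=712 -> [712]

Answer: 712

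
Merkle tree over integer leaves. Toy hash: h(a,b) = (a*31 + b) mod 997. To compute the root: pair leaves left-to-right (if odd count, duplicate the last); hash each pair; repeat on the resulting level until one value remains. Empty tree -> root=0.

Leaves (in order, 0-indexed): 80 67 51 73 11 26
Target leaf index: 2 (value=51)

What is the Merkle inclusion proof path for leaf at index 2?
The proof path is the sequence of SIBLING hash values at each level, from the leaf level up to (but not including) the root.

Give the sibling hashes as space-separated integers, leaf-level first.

Answer: 73 553 777

Derivation:
L0 (leaves): [80, 67, 51, 73, 11, 26], target index=2
L1: h(80,67)=(80*31+67)%997=553 [pair 0] h(51,73)=(51*31+73)%997=657 [pair 1] h(11,26)=(11*31+26)%997=367 [pair 2] -> [553, 657, 367]
  Sibling for proof at L0: 73
L2: h(553,657)=(553*31+657)%997=851 [pair 0] h(367,367)=(367*31+367)%997=777 [pair 1] -> [851, 777]
  Sibling for proof at L1: 553
L3: h(851,777)=(851*31+777)%997=239 [pair 0] -> [239]
  Sibling for proof at L2: 777
Root: 239
Proof path (sibling hashes from leaf to root): [73, 553, 777]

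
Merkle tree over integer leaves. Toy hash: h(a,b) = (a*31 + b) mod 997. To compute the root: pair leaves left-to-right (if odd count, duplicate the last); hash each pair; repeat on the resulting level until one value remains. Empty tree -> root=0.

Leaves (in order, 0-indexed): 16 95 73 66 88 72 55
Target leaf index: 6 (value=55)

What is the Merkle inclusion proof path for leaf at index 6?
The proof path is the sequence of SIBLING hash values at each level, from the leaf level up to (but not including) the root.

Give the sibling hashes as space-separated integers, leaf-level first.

Answer: 55 806 710

Derivation:
L0 (leaves): [16, 95, 73, 66, 88, 72, 55], target index=6
L1: h(16,95)=(16*31+95)%997=591 [pair 0] h(73,66)=(73*31+66)%997=335 [pair 1] h(88,72)=(88*31+72)%997=806 [pair 2] h(55,55)=(55*31+55)%997=763 [pair 3] -> [591, 335, 806, 763]
  Sibling for proof at L0: 55
L2: h(591,335)=(591*31+335)%997=710 [pair 0] h(806,763)=(806*31+763)%997=824 [pair 1] -> [710, 824]
  Sibling for proof at L1: 806
L3: h(710,824)=(710*31+824)%997=900 [pair 0] -> [900]
  Sibling for proof at L2: 710
Root: 900
Proof path (sibling hashes from leaf to root): [55, 806, 710]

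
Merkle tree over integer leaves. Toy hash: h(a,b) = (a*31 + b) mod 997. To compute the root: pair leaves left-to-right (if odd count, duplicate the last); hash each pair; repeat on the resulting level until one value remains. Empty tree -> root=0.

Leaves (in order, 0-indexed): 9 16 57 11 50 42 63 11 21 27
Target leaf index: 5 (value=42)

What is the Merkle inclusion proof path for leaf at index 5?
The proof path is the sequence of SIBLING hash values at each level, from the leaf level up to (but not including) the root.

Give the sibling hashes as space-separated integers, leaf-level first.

L0 (leaves): [9, 16, 57, 11, 50, 42, 63, 11, 21, 27], target index=5
L1: h(9,16)=(9*31+16)%997=295 [pair 0] h(57,11)=(57*31+11)%997=781 [pair 1] h(50,42)=(50*31+42)%997=595 [pair 2] h(63,11)=(63*31+11)%997=967 [pair 3] h(21,27)=(21*31+27)%997=678 [pair 4] -> [295, 781, 595, 967, 678]
  Sibling for proof at L0: 50
L2: h(295,781)=(295*31+781)%997=953 [pair 0] h(595,967)=(595*31+967)%997=469 [pair 1] h(678,678)=(678*31+678)%997=759 [pair 2] -> [953, 469, 759]
  Sibling for proof at L1: 967
L3: h(953,469)=(953*31+469)%997=102 [pair 0] h(759,759)=(759*31+759)%997=360 [pair 1] -> [102, 360]
  Sibling for proof at L2: 953
L4: h(102,360)=(102*31+360)%997=531 [pair 0] -> [531]
  Sibling for proof at L3: 360
Root: 531
Proof path (sibling hashes from leaf to root): [50, 967, 953, 360]

Answer: 50 967 953 360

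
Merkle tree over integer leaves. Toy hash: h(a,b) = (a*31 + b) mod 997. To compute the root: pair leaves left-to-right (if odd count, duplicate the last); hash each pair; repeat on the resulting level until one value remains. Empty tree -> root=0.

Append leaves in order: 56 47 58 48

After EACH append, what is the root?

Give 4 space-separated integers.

Answer: 56 786 300 290

Derivation:
After append 56 (leaves=[56]):
  L0: [56]
  root=56
After append 47 (leaves=[56, 47]):
  L0: [56, 47]
  L1: h(56,47)=(56*31+47)%997=786 -> [786]
  root=786
After append 58 (leaves=[56, 47, 58]):
  L0: [56, 47, 58]
  L1: h(56,47)=(56*31+47)%997=786 h(58,58)=(58*31+58)%997=859 -> [786, 859]
  L2: h(786,859)=(786*31+859)%997=300 -> [300]
  root=300
After append 48 (leaves=[56, 47, 58, 48]):
  L0: [56, 47, 58, 48]
  L1: h(56,47)=(56*31+47)%997=786 h(58,48)=(58*31+48)%997=849 -> [786, 849]
  L2: h(786,849)=(786*31+849)%997=290 -> [290]
  root=290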